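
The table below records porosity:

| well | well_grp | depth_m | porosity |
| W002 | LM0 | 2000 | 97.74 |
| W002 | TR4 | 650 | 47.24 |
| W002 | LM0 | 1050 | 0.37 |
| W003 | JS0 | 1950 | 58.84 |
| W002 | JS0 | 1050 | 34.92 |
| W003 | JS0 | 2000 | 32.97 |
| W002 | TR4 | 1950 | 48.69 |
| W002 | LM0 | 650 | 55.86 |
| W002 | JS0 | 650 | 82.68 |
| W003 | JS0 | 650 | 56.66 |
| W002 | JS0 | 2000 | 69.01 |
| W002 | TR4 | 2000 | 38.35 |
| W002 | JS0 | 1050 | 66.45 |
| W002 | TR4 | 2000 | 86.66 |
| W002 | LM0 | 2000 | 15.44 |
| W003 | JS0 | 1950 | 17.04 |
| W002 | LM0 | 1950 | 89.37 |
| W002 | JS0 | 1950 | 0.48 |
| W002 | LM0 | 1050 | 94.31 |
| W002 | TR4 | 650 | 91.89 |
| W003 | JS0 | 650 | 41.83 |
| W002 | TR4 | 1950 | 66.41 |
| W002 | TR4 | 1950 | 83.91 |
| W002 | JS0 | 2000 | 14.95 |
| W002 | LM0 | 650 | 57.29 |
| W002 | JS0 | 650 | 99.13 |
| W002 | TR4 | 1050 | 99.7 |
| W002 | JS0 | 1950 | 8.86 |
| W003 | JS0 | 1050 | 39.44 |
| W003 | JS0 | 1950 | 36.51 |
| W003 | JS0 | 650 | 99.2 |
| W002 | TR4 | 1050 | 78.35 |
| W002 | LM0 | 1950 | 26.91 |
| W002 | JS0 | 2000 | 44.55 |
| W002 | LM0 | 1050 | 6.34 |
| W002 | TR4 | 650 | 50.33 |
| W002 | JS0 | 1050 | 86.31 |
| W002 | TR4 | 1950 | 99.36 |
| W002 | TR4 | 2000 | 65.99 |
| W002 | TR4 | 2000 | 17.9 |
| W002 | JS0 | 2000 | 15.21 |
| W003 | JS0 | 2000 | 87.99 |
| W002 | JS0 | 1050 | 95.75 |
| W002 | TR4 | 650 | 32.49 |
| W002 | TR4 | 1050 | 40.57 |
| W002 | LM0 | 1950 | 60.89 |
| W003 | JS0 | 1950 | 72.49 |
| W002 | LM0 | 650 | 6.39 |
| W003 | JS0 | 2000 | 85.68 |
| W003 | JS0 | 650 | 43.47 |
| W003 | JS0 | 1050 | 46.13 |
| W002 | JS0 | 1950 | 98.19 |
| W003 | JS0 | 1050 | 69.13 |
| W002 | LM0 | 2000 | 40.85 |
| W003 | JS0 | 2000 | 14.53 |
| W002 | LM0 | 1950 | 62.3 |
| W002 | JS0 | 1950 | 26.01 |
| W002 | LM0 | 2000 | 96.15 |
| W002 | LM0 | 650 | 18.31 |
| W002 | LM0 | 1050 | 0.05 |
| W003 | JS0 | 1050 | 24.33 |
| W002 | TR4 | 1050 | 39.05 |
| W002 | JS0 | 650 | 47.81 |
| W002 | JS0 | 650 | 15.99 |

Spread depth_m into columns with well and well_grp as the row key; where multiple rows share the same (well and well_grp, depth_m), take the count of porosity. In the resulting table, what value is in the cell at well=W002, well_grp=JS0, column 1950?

Rows with well=W002, well_grp=JS0 and depth_m=1950: porosity values are 0.48, 8.86, 98.19, 26.01.
4 rows match — count = 4.

4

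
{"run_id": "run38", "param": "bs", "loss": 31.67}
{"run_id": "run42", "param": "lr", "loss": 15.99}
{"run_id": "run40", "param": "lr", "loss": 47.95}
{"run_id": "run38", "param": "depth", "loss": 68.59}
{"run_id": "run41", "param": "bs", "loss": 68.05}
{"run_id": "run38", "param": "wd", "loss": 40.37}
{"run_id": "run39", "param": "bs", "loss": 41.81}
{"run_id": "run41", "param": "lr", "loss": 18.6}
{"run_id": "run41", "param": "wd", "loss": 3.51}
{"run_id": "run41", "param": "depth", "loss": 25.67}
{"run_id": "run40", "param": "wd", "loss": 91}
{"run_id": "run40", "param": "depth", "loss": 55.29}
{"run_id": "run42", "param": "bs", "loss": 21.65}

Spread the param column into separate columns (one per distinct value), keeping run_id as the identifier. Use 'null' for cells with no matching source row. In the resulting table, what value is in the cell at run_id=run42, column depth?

null

No long-format row has run_id=run42 and param=depth, so the cell is null.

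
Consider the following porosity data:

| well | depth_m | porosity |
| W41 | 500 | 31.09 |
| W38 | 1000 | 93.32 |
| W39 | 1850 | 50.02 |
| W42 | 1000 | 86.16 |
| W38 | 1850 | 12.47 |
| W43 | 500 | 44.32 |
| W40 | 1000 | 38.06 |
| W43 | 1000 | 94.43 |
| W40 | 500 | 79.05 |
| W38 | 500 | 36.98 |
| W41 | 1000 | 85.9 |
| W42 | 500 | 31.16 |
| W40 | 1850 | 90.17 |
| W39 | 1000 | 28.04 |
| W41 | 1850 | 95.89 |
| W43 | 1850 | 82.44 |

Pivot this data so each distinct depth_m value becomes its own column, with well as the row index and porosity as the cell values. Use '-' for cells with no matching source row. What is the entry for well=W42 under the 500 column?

31.16

The long row with well=W42, depth_m=500 has porosity=31.16.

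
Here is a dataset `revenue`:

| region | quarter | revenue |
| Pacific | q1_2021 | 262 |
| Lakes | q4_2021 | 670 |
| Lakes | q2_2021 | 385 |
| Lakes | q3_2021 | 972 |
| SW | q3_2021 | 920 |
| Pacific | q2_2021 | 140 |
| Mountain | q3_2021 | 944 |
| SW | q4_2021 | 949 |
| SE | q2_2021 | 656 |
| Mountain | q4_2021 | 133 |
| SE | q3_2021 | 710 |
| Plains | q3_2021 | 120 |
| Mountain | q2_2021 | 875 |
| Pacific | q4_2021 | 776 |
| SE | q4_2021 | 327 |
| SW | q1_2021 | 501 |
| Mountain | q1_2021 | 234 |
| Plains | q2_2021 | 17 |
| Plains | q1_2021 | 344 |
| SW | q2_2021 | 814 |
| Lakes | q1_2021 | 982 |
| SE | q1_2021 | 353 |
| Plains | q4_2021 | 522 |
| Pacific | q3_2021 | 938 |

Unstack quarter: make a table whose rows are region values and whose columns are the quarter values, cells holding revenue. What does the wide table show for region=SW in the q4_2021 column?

949

Wide layout: rows indexed by region, columns are the 4 distinct quarter values (q1_2021, q4_2021, q2_2021, q3_2021).
Cell (region=SW, quarter=q4_2021) draws from the long row where region=SW and quarter=q4_2021, which has revenue=949.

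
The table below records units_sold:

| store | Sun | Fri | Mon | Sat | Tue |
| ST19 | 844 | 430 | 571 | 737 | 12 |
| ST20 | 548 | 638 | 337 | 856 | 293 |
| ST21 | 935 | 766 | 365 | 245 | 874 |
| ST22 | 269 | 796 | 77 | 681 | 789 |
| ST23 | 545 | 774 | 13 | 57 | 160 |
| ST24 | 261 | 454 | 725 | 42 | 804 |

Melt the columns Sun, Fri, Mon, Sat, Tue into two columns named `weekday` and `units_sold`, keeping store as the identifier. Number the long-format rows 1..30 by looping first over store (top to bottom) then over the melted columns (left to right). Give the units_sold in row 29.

42

30 rows total (6 × 5). Row 29: index ⌊(29-1)/5⌋ = 5 into store → ST24; (29-1) mod 5 = 3 into the melted columns → Sat.
So row 29 is (ST24, Sat, 42); units_sold = 42.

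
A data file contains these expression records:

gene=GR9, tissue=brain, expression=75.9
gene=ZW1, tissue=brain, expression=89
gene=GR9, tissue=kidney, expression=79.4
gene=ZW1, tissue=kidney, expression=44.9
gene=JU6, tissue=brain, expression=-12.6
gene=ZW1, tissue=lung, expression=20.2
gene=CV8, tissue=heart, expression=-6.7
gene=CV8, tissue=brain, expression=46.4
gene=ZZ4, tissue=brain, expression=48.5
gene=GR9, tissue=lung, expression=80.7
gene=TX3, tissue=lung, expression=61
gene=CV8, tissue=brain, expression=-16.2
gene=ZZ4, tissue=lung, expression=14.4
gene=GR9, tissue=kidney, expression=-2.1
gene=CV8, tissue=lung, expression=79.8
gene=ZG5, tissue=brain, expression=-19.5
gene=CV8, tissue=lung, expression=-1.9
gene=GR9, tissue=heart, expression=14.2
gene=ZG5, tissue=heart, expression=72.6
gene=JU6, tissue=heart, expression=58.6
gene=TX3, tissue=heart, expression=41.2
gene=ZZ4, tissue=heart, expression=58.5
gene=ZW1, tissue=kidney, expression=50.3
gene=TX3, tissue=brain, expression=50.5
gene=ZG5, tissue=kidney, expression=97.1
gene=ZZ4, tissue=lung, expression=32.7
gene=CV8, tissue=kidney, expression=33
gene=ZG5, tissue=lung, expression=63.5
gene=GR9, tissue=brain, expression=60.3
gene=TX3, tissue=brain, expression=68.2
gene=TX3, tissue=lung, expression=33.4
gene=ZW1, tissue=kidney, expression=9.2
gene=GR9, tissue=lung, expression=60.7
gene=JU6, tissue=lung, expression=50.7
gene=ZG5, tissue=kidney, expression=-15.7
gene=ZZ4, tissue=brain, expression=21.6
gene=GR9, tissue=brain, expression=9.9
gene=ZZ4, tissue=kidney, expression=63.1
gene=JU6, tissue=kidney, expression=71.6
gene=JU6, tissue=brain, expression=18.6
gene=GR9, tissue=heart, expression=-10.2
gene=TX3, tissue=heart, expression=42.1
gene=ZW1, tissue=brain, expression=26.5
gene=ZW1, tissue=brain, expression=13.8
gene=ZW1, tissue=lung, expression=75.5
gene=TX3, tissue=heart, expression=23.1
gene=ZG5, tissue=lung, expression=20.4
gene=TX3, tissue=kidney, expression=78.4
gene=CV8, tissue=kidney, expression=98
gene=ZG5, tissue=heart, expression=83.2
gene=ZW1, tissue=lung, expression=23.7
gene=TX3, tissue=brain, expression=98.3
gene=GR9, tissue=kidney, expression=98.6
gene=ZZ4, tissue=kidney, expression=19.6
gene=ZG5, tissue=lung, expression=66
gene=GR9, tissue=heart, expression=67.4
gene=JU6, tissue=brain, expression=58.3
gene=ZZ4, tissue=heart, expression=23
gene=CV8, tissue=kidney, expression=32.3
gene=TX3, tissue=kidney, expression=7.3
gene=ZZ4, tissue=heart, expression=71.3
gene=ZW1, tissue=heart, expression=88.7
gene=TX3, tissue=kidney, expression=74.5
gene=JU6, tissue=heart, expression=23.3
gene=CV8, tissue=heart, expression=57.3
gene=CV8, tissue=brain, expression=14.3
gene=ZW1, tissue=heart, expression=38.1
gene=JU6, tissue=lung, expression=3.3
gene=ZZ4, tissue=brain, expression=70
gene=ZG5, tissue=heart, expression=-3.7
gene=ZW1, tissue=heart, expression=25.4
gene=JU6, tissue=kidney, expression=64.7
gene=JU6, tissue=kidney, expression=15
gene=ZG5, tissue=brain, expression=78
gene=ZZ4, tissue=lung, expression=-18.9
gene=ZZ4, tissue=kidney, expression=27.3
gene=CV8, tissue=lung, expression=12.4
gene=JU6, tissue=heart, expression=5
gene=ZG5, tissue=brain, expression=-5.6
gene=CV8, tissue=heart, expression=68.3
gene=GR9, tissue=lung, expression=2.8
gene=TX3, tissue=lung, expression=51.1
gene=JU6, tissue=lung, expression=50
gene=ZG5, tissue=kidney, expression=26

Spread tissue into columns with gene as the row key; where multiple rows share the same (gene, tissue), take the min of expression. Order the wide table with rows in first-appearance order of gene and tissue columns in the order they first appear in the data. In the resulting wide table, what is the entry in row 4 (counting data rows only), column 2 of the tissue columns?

With rows in first-appearance order of gene, row 4 is gene=CV8. tissue columns in first-appearance order: brain, kidney, lung, heart; column 2 is kidney.
Long rows with gene=CV8, tissue=kidney: min(33, 98, 32.3) = 32.3.

32.3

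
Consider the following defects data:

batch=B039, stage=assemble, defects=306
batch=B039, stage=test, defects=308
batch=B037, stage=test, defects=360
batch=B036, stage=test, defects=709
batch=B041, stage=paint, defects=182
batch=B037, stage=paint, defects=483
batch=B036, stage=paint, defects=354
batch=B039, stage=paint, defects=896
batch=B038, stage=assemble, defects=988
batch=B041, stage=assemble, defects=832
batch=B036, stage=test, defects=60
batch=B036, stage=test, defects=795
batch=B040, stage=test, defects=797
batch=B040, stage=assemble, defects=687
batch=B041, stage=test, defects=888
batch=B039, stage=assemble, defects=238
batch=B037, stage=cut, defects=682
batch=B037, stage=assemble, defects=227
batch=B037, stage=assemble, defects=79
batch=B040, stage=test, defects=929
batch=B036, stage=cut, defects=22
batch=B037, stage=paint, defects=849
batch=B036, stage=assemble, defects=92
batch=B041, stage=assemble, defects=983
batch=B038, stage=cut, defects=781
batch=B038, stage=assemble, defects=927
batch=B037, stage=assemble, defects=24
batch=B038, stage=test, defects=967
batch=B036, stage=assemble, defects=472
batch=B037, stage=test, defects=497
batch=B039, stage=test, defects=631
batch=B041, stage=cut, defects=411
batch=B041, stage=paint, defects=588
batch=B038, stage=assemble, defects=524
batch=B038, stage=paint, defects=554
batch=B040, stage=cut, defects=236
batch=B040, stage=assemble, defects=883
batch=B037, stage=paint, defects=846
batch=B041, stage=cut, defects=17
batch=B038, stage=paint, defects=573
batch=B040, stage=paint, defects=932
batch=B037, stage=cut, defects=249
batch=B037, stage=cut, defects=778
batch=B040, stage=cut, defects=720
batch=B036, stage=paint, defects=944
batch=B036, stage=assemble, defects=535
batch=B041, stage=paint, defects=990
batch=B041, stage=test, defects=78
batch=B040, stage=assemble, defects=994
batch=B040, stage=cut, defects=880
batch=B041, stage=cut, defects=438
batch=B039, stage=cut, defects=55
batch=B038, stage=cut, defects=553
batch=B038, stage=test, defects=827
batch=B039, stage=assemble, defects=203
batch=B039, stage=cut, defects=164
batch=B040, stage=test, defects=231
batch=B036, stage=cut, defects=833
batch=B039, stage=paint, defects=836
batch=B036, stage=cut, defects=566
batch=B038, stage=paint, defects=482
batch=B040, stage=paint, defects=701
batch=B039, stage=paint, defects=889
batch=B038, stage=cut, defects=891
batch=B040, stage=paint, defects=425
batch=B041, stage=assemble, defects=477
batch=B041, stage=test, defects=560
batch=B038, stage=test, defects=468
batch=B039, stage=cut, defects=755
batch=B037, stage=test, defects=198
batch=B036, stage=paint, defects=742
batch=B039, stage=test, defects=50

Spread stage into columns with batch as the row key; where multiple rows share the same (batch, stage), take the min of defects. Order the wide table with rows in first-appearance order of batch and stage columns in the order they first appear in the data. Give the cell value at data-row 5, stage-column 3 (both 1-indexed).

482

With rows in first-appearance order of batch, row 5 is batch=B038. stage columns in first-appearance order: assemble, test, paint, cut; column 3 is paint.
Long rows with batch=B038, stage=paint: min(554, 573, 482) = 482.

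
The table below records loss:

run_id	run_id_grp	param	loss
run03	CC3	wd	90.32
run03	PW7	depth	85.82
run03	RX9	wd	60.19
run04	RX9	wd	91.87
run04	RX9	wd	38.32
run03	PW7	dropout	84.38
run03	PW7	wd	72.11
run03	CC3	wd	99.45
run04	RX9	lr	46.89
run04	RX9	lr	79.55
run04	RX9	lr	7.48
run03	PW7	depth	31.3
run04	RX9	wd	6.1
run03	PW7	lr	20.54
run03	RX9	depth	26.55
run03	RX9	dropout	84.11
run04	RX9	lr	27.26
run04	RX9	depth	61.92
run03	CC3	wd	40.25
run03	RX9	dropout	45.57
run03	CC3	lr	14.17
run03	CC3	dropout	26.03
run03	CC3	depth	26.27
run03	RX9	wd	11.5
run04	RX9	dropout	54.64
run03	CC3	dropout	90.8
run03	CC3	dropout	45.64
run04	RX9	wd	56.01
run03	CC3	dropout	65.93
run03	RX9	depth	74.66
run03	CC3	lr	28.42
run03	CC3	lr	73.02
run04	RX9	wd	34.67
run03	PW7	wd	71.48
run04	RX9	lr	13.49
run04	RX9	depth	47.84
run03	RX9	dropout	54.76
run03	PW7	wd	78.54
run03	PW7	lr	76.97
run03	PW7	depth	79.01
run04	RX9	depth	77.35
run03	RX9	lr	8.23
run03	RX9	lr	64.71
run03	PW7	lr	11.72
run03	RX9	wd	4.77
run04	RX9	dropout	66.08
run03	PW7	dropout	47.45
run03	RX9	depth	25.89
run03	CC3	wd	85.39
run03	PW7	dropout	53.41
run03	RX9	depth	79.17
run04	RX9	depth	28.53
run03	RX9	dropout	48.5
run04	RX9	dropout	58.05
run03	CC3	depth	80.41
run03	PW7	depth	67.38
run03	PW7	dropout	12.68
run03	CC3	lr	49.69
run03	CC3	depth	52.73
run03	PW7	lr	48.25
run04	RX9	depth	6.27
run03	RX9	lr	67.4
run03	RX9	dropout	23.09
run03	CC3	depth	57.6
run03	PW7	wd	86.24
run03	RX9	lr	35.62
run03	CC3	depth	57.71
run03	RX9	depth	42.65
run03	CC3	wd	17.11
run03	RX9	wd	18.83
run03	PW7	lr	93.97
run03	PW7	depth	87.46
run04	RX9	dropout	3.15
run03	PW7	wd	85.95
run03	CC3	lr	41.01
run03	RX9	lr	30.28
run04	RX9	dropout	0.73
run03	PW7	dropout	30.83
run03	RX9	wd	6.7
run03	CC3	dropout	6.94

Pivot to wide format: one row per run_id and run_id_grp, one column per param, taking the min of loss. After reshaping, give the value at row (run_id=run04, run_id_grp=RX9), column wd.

Rows with run_id=run04, run_id_grp=RX9 and param=wd: loss values are 91.87, 38.32, 6.1, 56.01, 34.67.
min(91.87, 38.32, 6.1, 56.01, 34.67) = 6.1.

6.1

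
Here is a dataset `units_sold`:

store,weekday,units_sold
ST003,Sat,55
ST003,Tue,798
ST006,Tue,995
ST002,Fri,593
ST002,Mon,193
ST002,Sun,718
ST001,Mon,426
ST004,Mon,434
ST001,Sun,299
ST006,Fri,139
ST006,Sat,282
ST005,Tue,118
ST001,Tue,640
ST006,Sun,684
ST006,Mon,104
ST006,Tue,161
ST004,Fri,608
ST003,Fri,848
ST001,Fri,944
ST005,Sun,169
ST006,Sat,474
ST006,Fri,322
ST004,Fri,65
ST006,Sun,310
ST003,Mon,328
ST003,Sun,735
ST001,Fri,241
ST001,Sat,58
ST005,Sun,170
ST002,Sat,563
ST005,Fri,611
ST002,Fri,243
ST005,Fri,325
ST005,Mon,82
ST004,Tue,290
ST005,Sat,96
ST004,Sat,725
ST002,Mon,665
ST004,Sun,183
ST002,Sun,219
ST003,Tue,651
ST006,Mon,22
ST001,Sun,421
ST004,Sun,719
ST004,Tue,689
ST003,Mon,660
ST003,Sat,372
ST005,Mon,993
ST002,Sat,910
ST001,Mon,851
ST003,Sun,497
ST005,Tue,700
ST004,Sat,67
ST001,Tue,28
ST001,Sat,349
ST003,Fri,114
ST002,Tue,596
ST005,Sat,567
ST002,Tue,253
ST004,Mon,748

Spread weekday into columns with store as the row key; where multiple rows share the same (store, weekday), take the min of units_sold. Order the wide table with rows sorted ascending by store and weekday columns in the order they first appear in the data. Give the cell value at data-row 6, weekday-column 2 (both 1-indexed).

161

With rows sorted ascending by store, row 6 is store=ST006. weekday columns in first-appearance order: Sat, Tue, Fri, Mon, Sun; column 2 is Tue.
Long rows with store=ST006, weekday=Tue: min(995, 161) = 161.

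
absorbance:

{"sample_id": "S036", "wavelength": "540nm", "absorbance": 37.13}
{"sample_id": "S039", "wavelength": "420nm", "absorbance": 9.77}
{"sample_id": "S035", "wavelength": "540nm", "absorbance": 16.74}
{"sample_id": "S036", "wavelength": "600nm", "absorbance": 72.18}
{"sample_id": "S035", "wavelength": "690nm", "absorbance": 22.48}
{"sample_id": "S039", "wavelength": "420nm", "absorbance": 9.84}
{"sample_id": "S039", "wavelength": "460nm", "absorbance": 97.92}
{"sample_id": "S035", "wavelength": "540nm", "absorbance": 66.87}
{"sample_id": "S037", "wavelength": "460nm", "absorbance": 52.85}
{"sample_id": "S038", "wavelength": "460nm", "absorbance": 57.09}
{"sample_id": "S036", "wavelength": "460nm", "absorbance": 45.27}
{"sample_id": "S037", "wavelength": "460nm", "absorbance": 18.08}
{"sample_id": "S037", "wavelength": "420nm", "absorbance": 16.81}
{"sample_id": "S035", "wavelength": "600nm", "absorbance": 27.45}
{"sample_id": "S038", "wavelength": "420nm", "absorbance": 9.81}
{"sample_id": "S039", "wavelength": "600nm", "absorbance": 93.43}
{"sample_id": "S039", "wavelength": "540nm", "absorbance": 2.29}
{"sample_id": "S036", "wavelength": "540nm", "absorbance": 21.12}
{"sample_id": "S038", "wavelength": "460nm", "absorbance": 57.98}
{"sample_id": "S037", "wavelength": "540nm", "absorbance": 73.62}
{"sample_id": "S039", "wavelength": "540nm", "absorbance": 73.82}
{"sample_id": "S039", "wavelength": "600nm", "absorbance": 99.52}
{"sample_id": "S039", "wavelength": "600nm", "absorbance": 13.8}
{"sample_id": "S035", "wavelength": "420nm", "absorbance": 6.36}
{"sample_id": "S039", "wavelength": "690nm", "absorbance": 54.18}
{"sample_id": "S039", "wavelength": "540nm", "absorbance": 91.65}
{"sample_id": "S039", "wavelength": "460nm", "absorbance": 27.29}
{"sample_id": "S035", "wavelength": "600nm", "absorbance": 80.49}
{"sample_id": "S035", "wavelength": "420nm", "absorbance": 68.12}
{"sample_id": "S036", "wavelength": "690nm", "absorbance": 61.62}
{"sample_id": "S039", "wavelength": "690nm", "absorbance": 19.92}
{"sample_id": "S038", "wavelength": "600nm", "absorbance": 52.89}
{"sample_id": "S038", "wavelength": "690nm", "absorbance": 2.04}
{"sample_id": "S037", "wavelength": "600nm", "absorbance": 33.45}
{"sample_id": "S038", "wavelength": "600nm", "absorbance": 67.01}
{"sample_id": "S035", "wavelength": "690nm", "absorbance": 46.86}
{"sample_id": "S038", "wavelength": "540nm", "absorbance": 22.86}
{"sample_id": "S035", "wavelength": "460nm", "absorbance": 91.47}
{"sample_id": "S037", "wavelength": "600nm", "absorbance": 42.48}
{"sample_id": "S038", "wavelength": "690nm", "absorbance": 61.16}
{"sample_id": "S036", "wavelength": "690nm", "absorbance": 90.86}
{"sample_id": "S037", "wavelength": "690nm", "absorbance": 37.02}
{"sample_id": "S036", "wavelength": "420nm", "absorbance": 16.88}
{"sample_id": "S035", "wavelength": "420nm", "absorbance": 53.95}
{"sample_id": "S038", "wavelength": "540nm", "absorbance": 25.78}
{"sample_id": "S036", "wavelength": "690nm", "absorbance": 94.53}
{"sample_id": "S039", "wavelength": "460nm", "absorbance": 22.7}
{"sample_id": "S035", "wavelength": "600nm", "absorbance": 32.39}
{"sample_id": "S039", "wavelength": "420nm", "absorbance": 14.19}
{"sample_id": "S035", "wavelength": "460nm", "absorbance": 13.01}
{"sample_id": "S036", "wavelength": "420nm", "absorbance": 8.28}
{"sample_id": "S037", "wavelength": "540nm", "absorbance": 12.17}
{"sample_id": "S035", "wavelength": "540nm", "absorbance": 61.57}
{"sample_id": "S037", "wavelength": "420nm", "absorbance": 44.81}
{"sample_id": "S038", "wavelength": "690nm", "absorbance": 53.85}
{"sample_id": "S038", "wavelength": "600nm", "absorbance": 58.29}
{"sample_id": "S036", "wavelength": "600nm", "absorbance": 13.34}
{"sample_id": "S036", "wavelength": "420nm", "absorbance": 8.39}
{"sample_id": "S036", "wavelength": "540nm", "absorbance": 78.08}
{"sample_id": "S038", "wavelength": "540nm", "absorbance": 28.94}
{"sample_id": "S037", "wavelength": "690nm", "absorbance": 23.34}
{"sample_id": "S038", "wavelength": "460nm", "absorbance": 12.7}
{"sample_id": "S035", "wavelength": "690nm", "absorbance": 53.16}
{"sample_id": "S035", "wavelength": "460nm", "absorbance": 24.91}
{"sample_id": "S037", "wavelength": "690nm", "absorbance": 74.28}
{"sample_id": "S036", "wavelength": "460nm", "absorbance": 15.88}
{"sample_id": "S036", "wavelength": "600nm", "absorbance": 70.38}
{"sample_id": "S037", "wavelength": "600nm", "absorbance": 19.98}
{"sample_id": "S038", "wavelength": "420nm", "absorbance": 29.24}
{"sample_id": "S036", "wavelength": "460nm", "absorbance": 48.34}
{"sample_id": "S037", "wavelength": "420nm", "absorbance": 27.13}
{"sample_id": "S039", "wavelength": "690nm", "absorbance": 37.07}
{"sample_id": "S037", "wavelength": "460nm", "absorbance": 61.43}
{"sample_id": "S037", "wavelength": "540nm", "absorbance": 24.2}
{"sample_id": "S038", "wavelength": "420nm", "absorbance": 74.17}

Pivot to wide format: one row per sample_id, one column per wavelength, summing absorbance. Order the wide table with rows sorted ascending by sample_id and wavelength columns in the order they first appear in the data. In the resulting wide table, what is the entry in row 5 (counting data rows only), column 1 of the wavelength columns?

167.76

With rows sorted ascending by sample_id, row 5 is sample_id=S039. wavelength columns in first-appearance order: 540nm, 420nm, 600nm, 690nm, 460nm; column 1 is 540nm.
Long rows with sample_id=S039, wavelength=540nm: 2.29 + 73.82 + 91.65 = 167.76.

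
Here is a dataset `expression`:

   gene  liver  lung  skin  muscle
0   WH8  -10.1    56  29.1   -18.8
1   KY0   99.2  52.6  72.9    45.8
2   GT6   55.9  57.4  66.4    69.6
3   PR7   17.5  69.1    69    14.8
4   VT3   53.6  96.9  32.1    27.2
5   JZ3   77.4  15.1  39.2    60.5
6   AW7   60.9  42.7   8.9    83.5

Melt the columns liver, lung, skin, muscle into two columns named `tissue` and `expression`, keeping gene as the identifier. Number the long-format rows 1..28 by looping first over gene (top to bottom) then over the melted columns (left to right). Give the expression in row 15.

28 rows total (7 × 4). Row 15: index ⌊(15-1)/4⌋ = 3 into gene → PR7; (15-1) mod 4 = 2 into the melted columns → skin.
So row 15 is (PR7, skin, 69); expression = 69.

69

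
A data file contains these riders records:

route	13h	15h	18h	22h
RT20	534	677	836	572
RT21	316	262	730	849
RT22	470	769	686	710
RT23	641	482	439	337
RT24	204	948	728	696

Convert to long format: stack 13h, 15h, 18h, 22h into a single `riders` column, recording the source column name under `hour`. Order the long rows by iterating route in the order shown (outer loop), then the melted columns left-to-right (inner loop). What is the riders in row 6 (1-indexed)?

20 rows total (5 × 4). Row 6: index ⌊(6-1)/4⌋ = 1 into route → RT21; (6-1) mod 4 = 1 into the melted columns → 15h.
So row 6 is (RT21, 15h, 262); riders = 262.

262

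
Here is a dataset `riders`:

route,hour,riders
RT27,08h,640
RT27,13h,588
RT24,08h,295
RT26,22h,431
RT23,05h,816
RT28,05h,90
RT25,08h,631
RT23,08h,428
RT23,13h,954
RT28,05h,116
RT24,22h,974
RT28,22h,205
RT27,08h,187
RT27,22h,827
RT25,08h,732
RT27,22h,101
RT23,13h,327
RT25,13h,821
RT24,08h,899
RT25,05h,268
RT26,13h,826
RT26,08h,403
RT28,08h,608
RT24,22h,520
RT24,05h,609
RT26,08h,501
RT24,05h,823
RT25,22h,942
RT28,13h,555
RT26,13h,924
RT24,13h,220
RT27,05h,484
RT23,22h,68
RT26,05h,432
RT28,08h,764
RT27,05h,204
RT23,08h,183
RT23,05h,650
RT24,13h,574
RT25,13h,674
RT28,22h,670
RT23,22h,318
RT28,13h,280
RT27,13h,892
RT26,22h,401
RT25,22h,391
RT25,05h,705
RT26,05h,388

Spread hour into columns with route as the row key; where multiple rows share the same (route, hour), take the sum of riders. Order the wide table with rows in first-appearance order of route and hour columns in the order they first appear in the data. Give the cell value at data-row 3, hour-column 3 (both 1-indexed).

832

With rows in first-appearance order of route, row 3 is route=RT26. hour columns in first-appearance order: 08h, 13h, 22h, 05h; column 3 is 22h.
Long rows with route=RT26, hour=22h: 431 + 401 = 832.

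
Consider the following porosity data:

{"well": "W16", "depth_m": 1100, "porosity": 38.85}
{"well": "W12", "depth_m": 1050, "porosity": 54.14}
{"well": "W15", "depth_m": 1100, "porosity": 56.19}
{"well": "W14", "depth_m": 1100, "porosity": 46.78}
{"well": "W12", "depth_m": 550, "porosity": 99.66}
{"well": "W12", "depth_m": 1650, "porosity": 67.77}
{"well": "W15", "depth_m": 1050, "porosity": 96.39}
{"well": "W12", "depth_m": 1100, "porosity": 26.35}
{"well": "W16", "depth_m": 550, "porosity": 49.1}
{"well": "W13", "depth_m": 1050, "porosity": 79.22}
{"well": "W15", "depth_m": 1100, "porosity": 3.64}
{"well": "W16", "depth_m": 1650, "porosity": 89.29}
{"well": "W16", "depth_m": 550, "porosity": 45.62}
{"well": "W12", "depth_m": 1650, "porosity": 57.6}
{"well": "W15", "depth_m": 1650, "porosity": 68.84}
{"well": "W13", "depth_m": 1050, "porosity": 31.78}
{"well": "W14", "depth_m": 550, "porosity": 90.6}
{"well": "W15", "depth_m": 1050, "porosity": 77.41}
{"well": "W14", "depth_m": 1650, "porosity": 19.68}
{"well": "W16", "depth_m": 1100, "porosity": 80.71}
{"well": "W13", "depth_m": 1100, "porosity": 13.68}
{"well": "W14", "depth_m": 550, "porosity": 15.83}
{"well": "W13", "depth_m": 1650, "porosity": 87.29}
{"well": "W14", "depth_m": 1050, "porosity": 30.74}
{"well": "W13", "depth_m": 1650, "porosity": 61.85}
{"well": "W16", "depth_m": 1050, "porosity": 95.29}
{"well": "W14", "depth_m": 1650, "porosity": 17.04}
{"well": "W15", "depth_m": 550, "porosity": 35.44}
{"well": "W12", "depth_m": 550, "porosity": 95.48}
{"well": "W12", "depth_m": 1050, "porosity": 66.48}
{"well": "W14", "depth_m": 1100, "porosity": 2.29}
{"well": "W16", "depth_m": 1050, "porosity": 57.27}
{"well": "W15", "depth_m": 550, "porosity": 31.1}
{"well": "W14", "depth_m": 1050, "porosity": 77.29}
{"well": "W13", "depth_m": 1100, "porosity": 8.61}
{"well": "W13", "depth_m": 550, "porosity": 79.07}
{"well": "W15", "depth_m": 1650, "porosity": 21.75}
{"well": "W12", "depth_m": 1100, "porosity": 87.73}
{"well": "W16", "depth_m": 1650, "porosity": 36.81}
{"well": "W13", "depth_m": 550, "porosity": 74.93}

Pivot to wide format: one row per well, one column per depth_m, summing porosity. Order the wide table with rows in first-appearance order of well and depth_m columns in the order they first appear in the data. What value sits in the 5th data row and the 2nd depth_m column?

With rows in first-appearance order of well, row 5 is well=W13. depth_m columns in first-appearance order: 1100, 1050, 550, 1650; column 2 is 1050.
Long rows with well=W13, depth_m=1050: 79.22 + 31.78 = 111.

111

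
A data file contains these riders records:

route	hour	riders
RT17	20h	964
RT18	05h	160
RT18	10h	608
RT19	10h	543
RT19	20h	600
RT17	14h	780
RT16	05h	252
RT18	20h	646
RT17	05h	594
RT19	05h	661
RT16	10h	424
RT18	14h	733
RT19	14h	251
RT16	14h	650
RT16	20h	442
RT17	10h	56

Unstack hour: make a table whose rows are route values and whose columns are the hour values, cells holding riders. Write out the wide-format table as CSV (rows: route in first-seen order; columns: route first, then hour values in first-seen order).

Columns: route plus the 4 distinct hour values (20h, 05h, 10h, 14h).
For example, row RT17 column 20h takes riders=964 from the long row (RT17, 20h).

route,20h,05h,10h,14h
RT17,964,594,56,780
RT18,646,160,608,733
RT19,600,661,543,251
RT16,442,252,424,650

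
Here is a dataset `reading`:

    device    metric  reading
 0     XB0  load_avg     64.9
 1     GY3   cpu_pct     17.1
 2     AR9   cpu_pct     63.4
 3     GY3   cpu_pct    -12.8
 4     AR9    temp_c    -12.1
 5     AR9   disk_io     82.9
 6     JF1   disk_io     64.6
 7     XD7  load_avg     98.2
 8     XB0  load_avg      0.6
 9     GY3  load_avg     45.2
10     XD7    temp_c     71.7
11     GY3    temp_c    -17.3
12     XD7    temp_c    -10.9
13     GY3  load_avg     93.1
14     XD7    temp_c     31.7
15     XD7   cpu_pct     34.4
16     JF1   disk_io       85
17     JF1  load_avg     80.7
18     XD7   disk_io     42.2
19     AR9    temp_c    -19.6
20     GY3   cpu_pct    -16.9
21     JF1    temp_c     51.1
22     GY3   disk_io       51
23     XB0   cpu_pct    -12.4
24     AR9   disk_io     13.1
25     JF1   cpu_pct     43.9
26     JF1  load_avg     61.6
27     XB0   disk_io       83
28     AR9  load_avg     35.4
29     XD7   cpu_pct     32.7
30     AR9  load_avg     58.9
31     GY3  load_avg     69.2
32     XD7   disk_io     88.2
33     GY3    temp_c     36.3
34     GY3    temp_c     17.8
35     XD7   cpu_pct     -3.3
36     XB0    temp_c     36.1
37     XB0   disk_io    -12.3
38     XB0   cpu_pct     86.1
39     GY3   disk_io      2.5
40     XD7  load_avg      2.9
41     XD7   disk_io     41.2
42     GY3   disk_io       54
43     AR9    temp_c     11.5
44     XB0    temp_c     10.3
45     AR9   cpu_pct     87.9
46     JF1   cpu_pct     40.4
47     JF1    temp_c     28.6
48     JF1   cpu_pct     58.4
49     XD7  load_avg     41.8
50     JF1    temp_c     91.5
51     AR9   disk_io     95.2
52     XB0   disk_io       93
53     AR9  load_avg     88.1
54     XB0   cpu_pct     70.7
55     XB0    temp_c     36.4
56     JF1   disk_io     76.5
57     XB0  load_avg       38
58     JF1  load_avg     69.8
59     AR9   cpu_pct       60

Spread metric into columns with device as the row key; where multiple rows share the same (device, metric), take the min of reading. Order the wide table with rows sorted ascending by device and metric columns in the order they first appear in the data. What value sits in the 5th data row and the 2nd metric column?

-3.3

With rows sorted ascending by device, row 5 is device=XD7. metric columns in first-appearance order: load_avg, cpu_pct, temp_c, disk_io; column 2 is cpu_pct.
Long rows with device=XD7, metric=cpu_pct: min(34.4, 32.7, -3.3) = -3.3.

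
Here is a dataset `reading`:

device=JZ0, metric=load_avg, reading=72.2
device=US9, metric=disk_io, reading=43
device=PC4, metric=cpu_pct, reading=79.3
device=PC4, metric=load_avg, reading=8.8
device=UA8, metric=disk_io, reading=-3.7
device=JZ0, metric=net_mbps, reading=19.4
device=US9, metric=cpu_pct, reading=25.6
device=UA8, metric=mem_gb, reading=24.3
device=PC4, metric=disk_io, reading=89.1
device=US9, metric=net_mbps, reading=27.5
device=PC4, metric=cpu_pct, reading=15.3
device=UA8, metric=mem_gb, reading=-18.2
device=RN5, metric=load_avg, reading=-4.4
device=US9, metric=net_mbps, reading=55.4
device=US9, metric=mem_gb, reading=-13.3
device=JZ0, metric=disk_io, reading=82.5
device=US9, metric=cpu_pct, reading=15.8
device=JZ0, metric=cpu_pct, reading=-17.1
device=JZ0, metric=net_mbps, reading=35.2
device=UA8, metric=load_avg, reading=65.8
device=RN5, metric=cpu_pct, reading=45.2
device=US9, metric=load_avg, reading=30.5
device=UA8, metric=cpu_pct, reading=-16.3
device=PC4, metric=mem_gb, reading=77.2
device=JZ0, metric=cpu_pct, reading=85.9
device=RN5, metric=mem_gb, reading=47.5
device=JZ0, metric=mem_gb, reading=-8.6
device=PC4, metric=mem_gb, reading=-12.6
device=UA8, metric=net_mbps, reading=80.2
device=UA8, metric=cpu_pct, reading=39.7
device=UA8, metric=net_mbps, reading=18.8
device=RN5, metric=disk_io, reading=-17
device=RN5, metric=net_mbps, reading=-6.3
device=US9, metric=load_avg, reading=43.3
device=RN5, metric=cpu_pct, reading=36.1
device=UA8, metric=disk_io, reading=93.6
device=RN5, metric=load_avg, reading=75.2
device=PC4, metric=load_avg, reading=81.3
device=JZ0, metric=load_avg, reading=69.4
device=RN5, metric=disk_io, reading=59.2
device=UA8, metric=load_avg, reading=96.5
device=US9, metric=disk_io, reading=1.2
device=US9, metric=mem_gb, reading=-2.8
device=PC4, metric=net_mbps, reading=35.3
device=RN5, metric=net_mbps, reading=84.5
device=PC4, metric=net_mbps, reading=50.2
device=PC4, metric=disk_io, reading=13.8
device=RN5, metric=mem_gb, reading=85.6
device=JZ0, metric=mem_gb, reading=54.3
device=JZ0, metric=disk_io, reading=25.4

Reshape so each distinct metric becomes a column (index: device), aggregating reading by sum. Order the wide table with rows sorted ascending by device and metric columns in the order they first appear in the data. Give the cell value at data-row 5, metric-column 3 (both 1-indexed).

With rows sorted ascending by device, row 5 is device=US9. metric columns in first-appearance order: load_avg, disk_io, cpu_pct, net_mbps, mem_gb; column 3 is cpu_pct.
Long rows with device=US9, metric=cpu_pct: 25.6 + 15.8 = 41.4.

41.4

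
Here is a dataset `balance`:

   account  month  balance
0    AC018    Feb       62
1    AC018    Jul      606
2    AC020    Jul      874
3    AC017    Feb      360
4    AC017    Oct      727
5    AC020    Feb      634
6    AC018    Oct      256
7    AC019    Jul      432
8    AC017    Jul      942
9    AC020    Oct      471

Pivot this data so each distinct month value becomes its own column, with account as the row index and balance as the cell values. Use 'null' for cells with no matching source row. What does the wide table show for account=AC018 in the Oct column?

256

The long row with account=AC018, month=Oct has balance=256.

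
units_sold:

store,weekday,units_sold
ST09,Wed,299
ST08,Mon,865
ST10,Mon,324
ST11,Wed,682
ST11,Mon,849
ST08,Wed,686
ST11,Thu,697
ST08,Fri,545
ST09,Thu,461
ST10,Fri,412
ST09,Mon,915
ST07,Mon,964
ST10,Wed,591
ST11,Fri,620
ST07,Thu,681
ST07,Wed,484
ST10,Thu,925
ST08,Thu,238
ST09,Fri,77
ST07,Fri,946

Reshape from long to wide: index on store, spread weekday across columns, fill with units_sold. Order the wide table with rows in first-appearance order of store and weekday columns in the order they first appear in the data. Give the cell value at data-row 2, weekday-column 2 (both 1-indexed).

865

With rows in first-appearance order of store, row 2 is store=ST08. weekday columns in first-appearance order: Wed, Mon, Thu, Fri; column 2 is Mon.
Long rows with store=ST08, weekday=Mon: units_sold = 865.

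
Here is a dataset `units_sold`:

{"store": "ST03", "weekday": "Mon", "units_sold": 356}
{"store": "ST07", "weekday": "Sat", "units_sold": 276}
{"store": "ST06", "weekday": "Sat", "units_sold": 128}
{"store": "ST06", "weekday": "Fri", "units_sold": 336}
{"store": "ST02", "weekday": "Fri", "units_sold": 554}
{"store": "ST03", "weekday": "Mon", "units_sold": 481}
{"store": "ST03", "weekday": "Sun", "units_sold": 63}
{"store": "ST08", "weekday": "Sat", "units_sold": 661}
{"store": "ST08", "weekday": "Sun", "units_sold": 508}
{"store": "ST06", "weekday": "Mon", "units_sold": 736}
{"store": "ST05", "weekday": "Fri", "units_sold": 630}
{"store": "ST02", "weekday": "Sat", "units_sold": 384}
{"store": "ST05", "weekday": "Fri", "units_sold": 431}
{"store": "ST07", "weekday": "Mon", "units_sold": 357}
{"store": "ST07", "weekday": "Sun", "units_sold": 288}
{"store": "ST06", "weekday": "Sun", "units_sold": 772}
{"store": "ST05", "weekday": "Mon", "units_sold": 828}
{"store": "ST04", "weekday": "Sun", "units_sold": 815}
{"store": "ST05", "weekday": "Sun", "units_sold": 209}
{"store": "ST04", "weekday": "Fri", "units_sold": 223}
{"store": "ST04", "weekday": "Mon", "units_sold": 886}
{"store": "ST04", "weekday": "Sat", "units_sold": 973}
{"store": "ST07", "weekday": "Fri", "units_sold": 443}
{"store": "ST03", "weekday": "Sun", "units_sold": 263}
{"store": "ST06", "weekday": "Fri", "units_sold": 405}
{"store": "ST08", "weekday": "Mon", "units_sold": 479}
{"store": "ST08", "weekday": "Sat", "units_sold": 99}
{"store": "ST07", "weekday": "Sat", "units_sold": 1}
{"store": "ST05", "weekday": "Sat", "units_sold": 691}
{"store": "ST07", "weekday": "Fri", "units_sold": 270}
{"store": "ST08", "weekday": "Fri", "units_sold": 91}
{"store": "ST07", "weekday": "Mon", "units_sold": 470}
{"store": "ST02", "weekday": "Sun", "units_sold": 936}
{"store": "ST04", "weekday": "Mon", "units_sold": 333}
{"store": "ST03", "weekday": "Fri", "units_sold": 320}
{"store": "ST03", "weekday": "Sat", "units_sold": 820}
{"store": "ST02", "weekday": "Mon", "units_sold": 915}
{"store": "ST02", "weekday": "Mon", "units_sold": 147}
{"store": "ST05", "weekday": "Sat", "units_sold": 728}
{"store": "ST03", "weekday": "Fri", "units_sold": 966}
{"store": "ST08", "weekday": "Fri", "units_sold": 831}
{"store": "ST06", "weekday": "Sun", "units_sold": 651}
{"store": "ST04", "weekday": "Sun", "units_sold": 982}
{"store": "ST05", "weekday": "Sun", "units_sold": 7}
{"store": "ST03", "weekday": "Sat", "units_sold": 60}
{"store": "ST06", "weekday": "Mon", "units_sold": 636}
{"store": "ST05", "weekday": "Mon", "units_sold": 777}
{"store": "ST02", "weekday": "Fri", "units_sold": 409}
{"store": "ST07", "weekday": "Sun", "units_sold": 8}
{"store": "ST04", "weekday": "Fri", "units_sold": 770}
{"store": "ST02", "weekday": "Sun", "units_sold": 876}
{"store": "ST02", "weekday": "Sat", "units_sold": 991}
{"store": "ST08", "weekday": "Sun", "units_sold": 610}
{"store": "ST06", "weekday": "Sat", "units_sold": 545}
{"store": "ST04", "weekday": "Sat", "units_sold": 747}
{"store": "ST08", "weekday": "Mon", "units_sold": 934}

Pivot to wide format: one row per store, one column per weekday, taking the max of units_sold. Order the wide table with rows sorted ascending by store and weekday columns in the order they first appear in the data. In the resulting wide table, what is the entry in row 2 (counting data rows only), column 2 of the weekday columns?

With rows sorted ascending by store, row 2 is store=ST03. weekday columns in first-appearance order: Mon, Sat, Fri, Sun; column 2 is Sat.
Long rows with store=ST03, weekday=Sat: max(820, 60) = 820.

820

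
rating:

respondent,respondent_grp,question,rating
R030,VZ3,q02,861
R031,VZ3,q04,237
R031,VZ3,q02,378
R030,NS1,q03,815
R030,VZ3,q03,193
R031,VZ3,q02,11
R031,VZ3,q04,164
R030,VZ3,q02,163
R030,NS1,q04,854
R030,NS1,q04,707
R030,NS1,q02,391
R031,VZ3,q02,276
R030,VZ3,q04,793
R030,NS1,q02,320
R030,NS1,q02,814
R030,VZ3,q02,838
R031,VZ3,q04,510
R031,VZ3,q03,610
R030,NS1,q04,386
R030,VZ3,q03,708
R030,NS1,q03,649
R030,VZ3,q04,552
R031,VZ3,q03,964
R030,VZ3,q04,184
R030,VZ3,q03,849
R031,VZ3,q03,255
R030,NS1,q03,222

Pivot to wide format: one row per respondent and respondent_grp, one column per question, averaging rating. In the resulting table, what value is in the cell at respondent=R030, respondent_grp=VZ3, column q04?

509.67

Rows with respondent=R030, respondent_grp=VZ3 and question=q04: rating values are 793, 552, 184.
(793 + 552 + 184) / 3 = 509.67.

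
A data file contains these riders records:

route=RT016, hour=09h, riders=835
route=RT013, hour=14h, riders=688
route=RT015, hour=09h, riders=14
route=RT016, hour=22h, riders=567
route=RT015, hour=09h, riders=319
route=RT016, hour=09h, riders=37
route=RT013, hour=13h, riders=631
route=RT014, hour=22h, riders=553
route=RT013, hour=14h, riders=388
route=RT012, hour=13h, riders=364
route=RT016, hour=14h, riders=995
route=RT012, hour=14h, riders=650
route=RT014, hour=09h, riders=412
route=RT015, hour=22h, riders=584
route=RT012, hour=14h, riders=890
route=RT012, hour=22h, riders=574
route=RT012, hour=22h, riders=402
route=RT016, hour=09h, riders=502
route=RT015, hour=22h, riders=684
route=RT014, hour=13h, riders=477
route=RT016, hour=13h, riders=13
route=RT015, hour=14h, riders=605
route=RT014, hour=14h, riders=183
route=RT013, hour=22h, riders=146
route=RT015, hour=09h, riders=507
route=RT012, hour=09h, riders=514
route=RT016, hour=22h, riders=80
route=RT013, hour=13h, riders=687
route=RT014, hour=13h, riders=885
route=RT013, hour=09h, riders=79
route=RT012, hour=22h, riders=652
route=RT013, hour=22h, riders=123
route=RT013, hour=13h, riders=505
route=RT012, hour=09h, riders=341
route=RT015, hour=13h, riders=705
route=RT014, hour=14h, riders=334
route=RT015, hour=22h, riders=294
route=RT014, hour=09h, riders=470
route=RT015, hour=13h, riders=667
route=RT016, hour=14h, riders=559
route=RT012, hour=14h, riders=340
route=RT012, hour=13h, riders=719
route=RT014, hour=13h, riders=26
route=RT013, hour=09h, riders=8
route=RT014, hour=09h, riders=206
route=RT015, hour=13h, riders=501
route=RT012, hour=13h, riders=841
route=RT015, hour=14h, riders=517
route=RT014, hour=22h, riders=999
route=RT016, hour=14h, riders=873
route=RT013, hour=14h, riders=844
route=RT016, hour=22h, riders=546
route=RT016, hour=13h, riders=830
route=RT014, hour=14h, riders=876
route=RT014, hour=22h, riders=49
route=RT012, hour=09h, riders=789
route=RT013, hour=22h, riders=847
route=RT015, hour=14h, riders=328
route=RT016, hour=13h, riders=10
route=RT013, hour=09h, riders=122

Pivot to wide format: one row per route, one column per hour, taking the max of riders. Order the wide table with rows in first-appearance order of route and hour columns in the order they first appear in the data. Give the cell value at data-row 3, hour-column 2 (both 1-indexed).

605

With rows in first-appearance order of route, row 3 is route=RT015. hour columns in first-appearance order: 09h, 14h, 22h, 13h; column 2 is 14h.
Long rows with route=RT015, hour=14h: max(605, 517, 328) = 605.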